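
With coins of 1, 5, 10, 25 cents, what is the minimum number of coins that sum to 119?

10

Greedy: take as many of the largest coin as possible, then repeat with the remainder.
119 = 4×25 + 1×10 + 1×5 + 4×1
Total coins = 4 + 1 + 1 + 4 = 10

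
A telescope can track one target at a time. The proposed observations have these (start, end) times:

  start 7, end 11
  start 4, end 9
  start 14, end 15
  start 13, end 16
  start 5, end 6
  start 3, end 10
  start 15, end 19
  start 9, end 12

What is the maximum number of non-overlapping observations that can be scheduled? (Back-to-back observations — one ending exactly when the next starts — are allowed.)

4

Greedy by earliest finish: after sorting by end time, pick each interval compatible with the last pick.
Sorted by end: (5,6)  (4,9)  (3,10)  (7,11)  (9,12)  (14,15)  (13,16)  (15,19)
take (5,6); skip (3,10); take (7,11); take (14,15); skip (13,16); take (15,19).
Selected 4 observations.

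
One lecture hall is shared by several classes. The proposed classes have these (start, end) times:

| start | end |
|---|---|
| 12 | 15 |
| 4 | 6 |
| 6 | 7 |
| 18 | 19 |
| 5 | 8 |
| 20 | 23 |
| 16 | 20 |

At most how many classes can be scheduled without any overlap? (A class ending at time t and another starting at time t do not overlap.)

5

Sorted by end: (4,6)  (6,7)  (5,8)  (12,15)  (18,19)  (16,20)  (20,23)
take (4,6); take (6,7); take (12,15); take (18,19); take (20,23).
Selected 5 classes.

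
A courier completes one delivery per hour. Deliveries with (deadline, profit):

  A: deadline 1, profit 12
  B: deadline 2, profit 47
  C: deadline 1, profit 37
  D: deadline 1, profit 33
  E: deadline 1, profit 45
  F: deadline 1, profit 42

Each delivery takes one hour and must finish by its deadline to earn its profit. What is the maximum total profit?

92

Sort by profit descending; place each in the latest free slot ≤ its deadline.
By profit: B(d2,47), E(d1,45), F(d1,42), C(d1,37), D(d1,33), A(d1,12)
B→slot 2; E→slot 1; F skipped; C skipped; D skipped; A skipped.
Profit = 45 + 47 = 92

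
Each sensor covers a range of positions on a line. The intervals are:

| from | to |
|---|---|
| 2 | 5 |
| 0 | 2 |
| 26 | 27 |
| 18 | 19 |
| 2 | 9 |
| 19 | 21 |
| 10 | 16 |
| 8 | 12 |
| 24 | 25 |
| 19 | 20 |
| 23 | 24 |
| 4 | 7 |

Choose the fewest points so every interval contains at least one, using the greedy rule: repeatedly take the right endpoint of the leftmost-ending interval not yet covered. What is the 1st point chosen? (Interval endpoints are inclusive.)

2

By right end: [0,2]  [2,5]  [4,7]  [2,9]  [8,12]  [10,16]  [18,19]  [19,20]  [19,21]  [23,24]  [24,25]  [26,27]
[0,2] uncovered → point at 2; [4,7] uncovered → point at 7; [8,12] uncovered → point at 12; [18,19] uncovered → point at 19; [23,24] uncovered → point at 24; [26,27] uncovered → point at 27.
Points: 2, 7, 12, 19, 24, 27 (6 total).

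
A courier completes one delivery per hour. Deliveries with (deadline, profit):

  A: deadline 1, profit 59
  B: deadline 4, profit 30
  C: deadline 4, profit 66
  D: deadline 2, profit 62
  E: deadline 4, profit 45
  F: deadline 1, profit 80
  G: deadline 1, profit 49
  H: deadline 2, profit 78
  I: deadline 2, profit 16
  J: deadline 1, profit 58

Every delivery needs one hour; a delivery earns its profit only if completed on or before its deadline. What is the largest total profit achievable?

269

Sort by profit descending; place each in the latest free slot ≤ its deadline.
Profit order: F=80 H=78 C=66 D=62 A=59 J=58 G=49 E=45 B=30 I=16
Assign: F→slot 1, H→slot 2, C→slot 4, D skipped, A skipped, J skipped, G skipped, E→slot 3, B skipped, I skipped.
Slots: [1:F] [2:H] [3:E] [4:C]
Profit = 80 + 78 + 45 + 66 = 269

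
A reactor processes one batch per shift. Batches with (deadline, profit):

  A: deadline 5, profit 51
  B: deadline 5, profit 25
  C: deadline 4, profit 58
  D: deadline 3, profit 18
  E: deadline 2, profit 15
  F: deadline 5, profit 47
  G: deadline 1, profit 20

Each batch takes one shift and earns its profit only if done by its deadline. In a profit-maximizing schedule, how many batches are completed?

Sort by profit descending; place each in the latest free slot ≤ its deadline.
Profit order: C=58 A=51 F=47 B=25 G=20 D=18 E=15
Assign: C→slot 4, A→slot 5, F→slot 3, B→slot 2, G→slot 1, D skipped, E skipped.
Slots: [1:G] [2:B] [3:F] [4:C] [5:A]
5 of 7 scheduled.

5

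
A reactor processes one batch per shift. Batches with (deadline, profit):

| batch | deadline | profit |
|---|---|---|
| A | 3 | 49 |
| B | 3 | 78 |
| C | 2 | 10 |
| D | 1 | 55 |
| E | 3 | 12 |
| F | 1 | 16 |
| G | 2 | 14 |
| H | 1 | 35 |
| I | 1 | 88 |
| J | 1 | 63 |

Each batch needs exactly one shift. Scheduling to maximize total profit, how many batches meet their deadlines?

Take jobs in profit order; each goes to the latest open slot no later than its deadline.
By profit: I(d1,88), B(d3,78), J(d1,63), D(d1,55), A(d3,49), H(d1,35), F(d1,16), G(d2,14), E(d3,12), C(d2,10)
I→slot 1; B→slot 3; J skipped; D skipped; A→slot 2; H skipped; F skipped; G skipped; E skipped; C skipped.
3 of 10 scheduled.

3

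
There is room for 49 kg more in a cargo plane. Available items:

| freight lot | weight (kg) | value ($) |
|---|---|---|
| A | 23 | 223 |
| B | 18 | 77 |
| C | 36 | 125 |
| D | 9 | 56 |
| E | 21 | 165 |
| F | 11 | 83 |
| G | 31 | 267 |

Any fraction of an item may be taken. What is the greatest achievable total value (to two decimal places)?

Sort by value per unit weight and fill in that order.
Ratios (sorted): A 9.70, G 8.61, E 7.86, F 7.55, D 6.22, B 4.28, C 3.47
take A (23 @ 223); take 26/31 of G → 223.94. Capacity used 49/49.
Total value = 446.94

446.94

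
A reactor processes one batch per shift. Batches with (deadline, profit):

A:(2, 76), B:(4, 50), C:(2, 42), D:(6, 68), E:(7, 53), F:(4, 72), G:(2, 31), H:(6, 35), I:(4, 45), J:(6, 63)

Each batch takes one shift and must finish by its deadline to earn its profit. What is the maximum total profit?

427

Sort by profit descending; place each in the latest free slot ≤ its deadline.
Profit order: A=76 F=72 D=68 J=63 E=53 B=50 I=45 C=42 H=35 G=31
Assign: A→slot 2, F→slot 4, D→slot 6, J→slot 5, E→slot 7, B→slot 3, I→slot 1, C skipped, H skipped, G skipped.
Slots: [1:I] [2:A] [3:B] [4:F] [5:J] [6:D] [7:E]
Profit = 45 + 76 + 50 + 72 + 63 + 68 + 53 = 427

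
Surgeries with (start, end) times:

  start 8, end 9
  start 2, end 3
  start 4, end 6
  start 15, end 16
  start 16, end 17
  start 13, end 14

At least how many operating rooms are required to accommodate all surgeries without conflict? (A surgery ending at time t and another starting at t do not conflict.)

1

Events (time:±→running): 2:+→1 … peak 1.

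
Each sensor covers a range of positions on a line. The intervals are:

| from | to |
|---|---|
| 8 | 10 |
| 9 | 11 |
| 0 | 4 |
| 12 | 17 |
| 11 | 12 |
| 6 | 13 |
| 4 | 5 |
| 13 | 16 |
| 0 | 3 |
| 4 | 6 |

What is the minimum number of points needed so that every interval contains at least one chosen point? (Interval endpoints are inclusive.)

Process intervals by earliest right end; each time one isn't hit yet, stab at its right endpoint.
By right end: [0,3]  [0,4]  [4,5]  [4,6]  [8,10]  [9,11]  [11,12]  [6,13]  [13,16]  [12,17]
[0,3] uncovered → point at 3; [4,5] uncovered → point at 5; [8,10] uncovered → point at 10; [11,12] uncovered → point at 12; [13,16] uncovered → point at 16.
Points: 3, 5, 10, 12, 16 (5 total).

5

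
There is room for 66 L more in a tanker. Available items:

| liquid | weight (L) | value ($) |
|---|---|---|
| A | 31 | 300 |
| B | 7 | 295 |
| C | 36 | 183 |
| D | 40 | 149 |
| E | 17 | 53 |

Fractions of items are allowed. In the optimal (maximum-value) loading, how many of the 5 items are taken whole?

2

Sort by value per unit weight and fill in that order.
Ratios (sorted): B 42.14, A 9.68, C 5.08, D 3.73, E 3.12
take B (7 @ 295); take A (31 @ 300); take 28/36 of C → 142.33. Capacity used 66/66.
2 item(s) taken whole; one partial (take 28/36 of C).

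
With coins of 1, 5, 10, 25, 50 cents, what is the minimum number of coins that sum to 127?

Use the largest denomination that fits, subtract, and repeat.
127 − 2×50→27 − 1×25→2 − 2×1→0
Total coins = 2 + 1 + 2 = 5

5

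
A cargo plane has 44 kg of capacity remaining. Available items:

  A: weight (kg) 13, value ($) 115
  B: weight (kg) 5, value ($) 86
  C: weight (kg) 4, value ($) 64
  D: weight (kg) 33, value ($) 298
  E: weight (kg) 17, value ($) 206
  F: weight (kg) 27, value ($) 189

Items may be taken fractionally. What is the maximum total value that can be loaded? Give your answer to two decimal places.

Ratios (sorted): B 17.20, C 16.00, E 12.12, D 9.03, A 8.85, F 7.00
take B (5 @ 86); take C (4 @ 64); take E (17 @ 206); take 18/33 of D → 162.55. Capacity used 44/44.
Total value = 518.55

518.55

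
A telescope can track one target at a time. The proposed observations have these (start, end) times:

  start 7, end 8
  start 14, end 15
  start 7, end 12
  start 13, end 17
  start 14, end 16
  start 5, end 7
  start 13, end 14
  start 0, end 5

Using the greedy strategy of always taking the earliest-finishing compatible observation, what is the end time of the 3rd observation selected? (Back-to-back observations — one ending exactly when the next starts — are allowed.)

8

Sorted by end: (0,5)  (5,7)  (7,8)  (7,12)  (13,14)  (14,15)  (14,16)  (13,17)
take (0,5); take (5,7); take (7,8); skip (7,12); take (13,14); take (14,15).
Selected: (0,5) (5,7) (7,8) (13,14) (14,15)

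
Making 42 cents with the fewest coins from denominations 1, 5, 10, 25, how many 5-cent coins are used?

1

Greedy: take as many of the largest coin as possible, then repeat with the remainder.
42 − 1×25→17 − 1×10→7 − 1×5→2 − 2×1→0
Count of 5: 1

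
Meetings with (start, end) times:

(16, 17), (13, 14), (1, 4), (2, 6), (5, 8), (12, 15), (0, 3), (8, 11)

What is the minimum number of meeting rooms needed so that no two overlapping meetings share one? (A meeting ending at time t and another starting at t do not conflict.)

Events (time:±→running): 0:+→1 1:+→2 2:+→3 … peak 3.

3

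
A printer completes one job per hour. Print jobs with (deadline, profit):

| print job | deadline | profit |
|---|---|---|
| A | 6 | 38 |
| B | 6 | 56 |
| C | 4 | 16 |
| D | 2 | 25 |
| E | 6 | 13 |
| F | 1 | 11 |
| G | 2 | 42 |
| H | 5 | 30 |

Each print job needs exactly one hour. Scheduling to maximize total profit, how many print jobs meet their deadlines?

6

Take jobs in profit order; each goes to the latest open slot no later than its deadline.
Profit order: B=56 G=42 A=38 H=30 D=25 C=16 E=13 F=11
Assign: B→slot 6, G→slot 2, A→slot 5, H→slot 4, D→slot 1, C→slot 3, E skipped, F skipped.
Slots: [1:D] [2:G] [3:C] [4:H] [5:A] [6:B]
6 of 8 scheduled.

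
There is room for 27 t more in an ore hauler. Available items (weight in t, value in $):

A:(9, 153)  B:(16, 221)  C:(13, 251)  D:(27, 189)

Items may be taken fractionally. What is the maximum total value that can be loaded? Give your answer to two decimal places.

473.06

Sort by value per unit weight and fill in that order.
Order: C (251/13=19.31) > A (153/9=17.00) > B (221/16=13.81) > D (189/27=7.00)
Fill: take C (13 @ 251) → take A (9 @ 153) → take 5/16 of B → 69.06; 27/27 used.
Total value = 473.06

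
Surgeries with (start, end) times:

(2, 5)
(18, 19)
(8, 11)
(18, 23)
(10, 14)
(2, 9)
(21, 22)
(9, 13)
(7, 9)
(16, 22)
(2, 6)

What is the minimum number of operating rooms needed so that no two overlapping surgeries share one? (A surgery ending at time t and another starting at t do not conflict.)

3

Events (time:±→running): 2:+→1 2:+→2 2:+→3 … peak 3.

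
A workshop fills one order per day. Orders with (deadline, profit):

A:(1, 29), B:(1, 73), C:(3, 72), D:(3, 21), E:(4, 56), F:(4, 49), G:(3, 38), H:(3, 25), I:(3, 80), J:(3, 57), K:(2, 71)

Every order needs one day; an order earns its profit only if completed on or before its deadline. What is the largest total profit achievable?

Take jobs in profit order; each goes to the latest open slot no later than its deadline.
Profit order: I=80 B=73 C=72 K=71 J=57 E=56 F=49 G=38 A=29 H=25 D=21
Assign: I→slot 3, B→slot 1, C→slot 2, K skipped, J skipped, E→slot 4, F skipped, G skipped, A skipped, H skipped, D skipped.
Slots: [1:B] [2:C] [3:I] [4:E]
Profit = 73 + 72 + 80 + 56 = 281

281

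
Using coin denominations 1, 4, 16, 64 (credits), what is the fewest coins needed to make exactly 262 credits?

7

262 − 4×64→6 − 1×4→2 − 2×1→0
Total coins = 4 + 1 + 2 = 7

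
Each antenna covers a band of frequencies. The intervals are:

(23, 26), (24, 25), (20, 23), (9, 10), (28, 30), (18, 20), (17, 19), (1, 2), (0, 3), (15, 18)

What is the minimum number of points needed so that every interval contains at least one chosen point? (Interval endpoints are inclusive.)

Sorted: [1,2] [0,3] [9,10] [15,18] [17,19] [18,20] [20,23] [24,25] [23,26] [28,30]
{[1,2],[0,3]} hit by 2; {[9,10]} hit by 10; {[15,18],[17,19],[18,20]} hit by 18; {[20,23]} hit by 23; {[24,25],[23,26]} hit by 25; {[28,30]} hit by 30.
Points: 2, 10, 18, 23, 25, 30 (6 total).

6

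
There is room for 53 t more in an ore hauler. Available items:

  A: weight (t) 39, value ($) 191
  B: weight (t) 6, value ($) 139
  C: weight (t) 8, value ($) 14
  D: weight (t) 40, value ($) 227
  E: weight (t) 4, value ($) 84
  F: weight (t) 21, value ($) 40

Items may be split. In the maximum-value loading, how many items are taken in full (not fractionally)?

Sort by value per unit weight and fill in that order.
Order: B (139/6=23.17) > E (84/4=21.00) > D (227/40=5.67) > A (191/39=4.90) > F (40/21=1.90) > C (14/8=1.75)
Fill: take B (6 @ 139) → take E (4 @ 84) → take D (40 @ 227) → take 3/39 of A → 14.69; 53/53 used.
3 item(s) taken whole; one partial (take 3/39 of A).

3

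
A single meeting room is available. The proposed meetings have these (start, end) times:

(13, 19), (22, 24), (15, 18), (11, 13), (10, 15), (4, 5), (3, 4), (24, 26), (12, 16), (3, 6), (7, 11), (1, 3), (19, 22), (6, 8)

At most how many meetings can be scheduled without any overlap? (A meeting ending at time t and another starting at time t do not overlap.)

By end time: (1,3), (3,4), (4,5), (3,6), (6,8), (7,11), (11,13), (10,15), (12,16), (15,18), (13,19), (19,22), (22,24), (24,26).
Pick (1,3); next start ≥ 3 → (3,4); next start ≥ 4 → (4,5); next start ≥ 5 → (6,8); next start ≥ 8 → (11,13); next start ≥ 13 → (15,18); next start ≥ 18 → (19,22); next start ≥ 22 → (22,24); next start ≥ 24 → (24,26).
Selected 9 meetings.

9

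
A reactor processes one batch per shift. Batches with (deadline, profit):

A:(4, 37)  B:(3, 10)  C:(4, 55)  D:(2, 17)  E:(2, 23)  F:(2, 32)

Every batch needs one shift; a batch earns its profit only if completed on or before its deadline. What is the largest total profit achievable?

147

Sort by profit descending; place each in the latest free slot ≤ its deadline.
By profit: C(d4,55), A(d4,37), F(d2,32), E(d2,23), D(d2,17), B(d3,10)
C→slot 4; A→slot 3; F→slot 2; E→slot 1; D skipped; B skipped.
Profit = 23 + 32 + 37 + 55 = 147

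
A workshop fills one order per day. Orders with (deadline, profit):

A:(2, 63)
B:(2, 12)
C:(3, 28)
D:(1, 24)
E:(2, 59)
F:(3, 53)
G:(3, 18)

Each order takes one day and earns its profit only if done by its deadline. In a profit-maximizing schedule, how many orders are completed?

3

Profit order: A=63 E=59 F=53 C=28 D=24 G=18 B=12
Assign: A→slot 2, E→slot 1, F→slot 3, C skipped, D skipped, G skipped, B skipped.
Slots: [1:E] [2:A] [3:F]
3 of 7 scheduled.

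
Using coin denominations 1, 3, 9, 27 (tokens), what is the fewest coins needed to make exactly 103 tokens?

103 − 3×27→22 − 2×9→4 − 1×3→1 − 1×1→0
Total coins = 3 + 2 + 1 + 1 = 7

7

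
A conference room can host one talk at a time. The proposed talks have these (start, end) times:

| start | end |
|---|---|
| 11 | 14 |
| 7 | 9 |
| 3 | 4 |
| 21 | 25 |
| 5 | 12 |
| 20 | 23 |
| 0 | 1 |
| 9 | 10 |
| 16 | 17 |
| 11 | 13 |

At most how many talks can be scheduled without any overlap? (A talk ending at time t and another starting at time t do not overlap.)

Greedy by earliest finish: after sorting by end time, pick each interval compatible with the last pick.
By end time: (0,1), (3,4), (7,9), (9,10), (5,12), (11,13), (11,14), (16,17), (20,23), (21,25).
Pick (0,1); next start ≥ 1 → (3,4); next start ≥ 4 → (7,9); next start ≥ 9 → (9,10); next start ≥ 10 → (11,13); next start ≥ 13 → (16,17); next start ≥ 17 → (20,23).
Selected 7 talks.

7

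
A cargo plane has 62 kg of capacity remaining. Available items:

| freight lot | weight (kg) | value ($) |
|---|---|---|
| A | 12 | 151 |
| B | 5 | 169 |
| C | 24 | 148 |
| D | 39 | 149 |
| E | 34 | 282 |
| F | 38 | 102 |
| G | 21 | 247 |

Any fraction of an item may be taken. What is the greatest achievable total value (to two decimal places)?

Greedy by value/weight ratio, highest first.
Ratios (sorted): B 33.80, A 12.58, G 11.76, E 8.29, C 6.17, D 3.82, F 2.68
take B (5 @ 169); take A (12 @ 151); take G (21 @ 247); take 24/34 of E → 199.06. Capacity used 62/62.
Total value = 766.06

766.06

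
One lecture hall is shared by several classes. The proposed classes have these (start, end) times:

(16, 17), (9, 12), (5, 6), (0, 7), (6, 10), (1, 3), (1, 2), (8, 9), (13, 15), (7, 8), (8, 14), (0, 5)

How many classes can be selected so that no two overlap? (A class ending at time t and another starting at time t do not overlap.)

7

By end time: (1,2), (1,3), (0,5), (5,6), (0,7), (7,8), (8,9), (6,10), (9,12), (8,14), (13,15), (16,17).
Pick (1,2); next start ≥ 2 → (5,6); next start ≥ 6 → (7,8); next start ≥ 8 → (8,9); next start ≥ 9 → (9,12); next start ≥ 12 → (13,15); next start ≥ 15 → (16,17).
Selected 7 classes.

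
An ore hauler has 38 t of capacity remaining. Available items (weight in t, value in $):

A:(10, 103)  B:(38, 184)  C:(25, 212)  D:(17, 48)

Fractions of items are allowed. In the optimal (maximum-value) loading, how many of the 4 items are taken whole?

2

Greedy by value/weight ratio, highest first.
Ratios (sorted): A 10.30, C 8.48, B 4.84, D 2.82
take A (10 @ 103); take C (25 @ 212); take 3/38 of B → 14.53. Capacity used 38/38.
2 item(s) taken whole; one partial (take 3/38 of B).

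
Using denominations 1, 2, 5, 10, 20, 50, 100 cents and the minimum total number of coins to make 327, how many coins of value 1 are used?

0

Greedy: take as many of the largest coin as possible, then repeat with the remainder.
327 = 3×100 + 1×20 + 1×5 + 1×2
Count of 1: 0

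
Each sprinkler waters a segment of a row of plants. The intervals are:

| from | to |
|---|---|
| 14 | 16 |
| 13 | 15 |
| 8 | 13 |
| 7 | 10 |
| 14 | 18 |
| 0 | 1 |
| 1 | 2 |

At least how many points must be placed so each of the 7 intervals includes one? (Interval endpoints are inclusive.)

3

Process intervals by earliest right end; each time one isn't hit yet, stab at its right endpoint.
By right end: [0,1]  [1,2]  [7,10]  [8,13]  [13,15]  [14,16]  [14,18]
[0,1] uncovered → point at 1; [7,10] uncovered → point at 10; [13,15] uncovered → point at 15.
Points: 1, 10, 15 (3 total).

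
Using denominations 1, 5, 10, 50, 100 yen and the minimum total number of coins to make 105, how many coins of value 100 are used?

1

Greedy: take as many of the largest coin as possible, then repeat with the remainder.
105 = 1×100 + 1×5
Count of 100: 1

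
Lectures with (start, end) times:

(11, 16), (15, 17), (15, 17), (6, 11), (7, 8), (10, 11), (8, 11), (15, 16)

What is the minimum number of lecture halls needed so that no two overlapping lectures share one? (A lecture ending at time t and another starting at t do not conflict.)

The answer is the maximum number of intervals overlapping at any instant.
Events (time:±→running): 6:+→1 7:+→2 8:-→1 8:+→2 10:+→3 11:-→2 11:-→1 11:-→0 11:+→1 15:+→2 15:+→3 15:+→4 … peak 4.

4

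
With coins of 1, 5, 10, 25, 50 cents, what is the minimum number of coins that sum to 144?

9

144 − 2×50→44 − 1×25→19 − 1×10→9 − 1×5→4 − 4×1→0
Total coins = 2 + 1 + 1 + 1 + 4 = 9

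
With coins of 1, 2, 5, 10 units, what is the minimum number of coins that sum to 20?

Greedy: take as many of the largest coin as possible, then repeat with the remainder.
20 − 2×10→0
Total coins = 2 = 2

2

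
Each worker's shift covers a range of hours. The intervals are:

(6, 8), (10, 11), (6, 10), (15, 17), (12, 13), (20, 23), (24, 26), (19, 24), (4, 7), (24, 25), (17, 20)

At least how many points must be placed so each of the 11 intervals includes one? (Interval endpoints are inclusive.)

Sort by right endpoint; whenever an interval is uncovered, place a point at its right end.
By right end: [4,7]  [6,8]  [6,10]  [10,11]  [12,13]  [15,17]  [17,20]  [20,23]  [19,24]  [24,25]  [24,26]
[4,7] uncovered → point at 7; [10,11] uncovered → point at 11; [12,13] uncovered → point at 13; [15,17] uncovered → point at 17; [20,23] uncovered → point at 23; [24,25] uncovered → point at 25.
Points: 7, 11, 13, 17, 23, 25 (6 total).

6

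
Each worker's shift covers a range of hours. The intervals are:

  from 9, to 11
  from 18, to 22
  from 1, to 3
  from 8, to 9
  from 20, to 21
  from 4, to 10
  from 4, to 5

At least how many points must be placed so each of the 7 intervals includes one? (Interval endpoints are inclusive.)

4

Process intervals by earliest right end; each time one isn't hit yet, stab at its right endpoint.
By right end: [1,3]  [4,5]  [8,9]  [4,10]  [9,11]  [20,21]  [18,22]
[1,3] uncovered → point at 3; [4,5] uncovered → point at 5; [8,9] uncovered → point at 9; [20,21] uncovered → point at 21.
Points: 3, 5, 9, 21 (4 total).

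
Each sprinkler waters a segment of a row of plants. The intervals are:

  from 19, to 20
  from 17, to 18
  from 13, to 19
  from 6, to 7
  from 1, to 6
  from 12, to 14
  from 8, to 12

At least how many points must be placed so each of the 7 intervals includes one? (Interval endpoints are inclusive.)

4

Process intervals by earliest right end; each time one isn't hit yet, stab at its right endpoint.
Sorted: [1,6] [6,7] [8,12] [12,14] [17,18] [13,19] [19,20]
{[1,6],[6,7]} hit by 6; {[8,12],[12,14]} hit by 12; {[17,18],[13,19]} hit by 18; {[19,20]} hit by 20.
Points: 6, 12, 18, 20 (4 total).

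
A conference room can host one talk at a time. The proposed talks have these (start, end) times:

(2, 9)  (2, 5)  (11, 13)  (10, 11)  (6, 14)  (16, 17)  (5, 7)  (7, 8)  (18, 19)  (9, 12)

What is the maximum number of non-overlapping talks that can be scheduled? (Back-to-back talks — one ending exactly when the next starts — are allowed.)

7

Order by finish time; keep every interval that doesn't clash with the previous kept one.
Sorted by end: (2,5)  (5,7)  (7,8)  (2,9)  (10,11)  (9,12)  (11,13)  (6,14)  (16,17)  (18,19)
take (2,5); take (5,7); take (7,8); take (10,11); take (11,13); skip (6,14); take (16,17); take (18,19).
Selected 7 talks.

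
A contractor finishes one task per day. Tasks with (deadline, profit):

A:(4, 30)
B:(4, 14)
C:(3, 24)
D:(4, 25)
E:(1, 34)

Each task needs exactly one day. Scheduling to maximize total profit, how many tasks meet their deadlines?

4

Profit order: E=34 A=30 D=25 C=24 B=14
Assign: E→slot 1, A→slot 4, D→slot 3, C→slot 2, B skipped.
Slots: [1:E] [2:C] [3:D] [4:A]
4 of 5 scheduled.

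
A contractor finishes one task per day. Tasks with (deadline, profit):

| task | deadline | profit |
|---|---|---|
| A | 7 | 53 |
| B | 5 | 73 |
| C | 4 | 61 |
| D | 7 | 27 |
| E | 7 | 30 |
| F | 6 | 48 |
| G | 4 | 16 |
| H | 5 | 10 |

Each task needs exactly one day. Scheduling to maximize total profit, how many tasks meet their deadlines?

7

Take jobs in profit order; each goes to the latest open slot no later than its deadline.
Profit order: B=73 C=61 A=53 F=48 E=30 D=27 G=16 H=10
Assign: B→slot 5, C→slot 4, A→slot 7, F→slot 6, E→slot 3, D→slot 2, G→slot 1, H skipped.
Slots: [1:G] [2:D] [3:E] [4:C] [5:B] [6:F] [7:A]
7 of 8 scheduled.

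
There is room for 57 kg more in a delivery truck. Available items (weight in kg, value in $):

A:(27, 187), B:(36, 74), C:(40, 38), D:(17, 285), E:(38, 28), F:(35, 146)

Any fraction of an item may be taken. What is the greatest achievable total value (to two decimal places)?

Sort by value per unit weight and fill in that order.
Order: D (285/17=16.76) > A (187/27=6.93) > F (146/35=4.17) > B (74/36=2.06) > C (38/40=0.95) > E (28/38=0.74)
Fill: take D (17 @ 285) → take A (27 @ 187) → take 13/35 of F → 54.23; 57/57 used.
Total value = 526.23

526.23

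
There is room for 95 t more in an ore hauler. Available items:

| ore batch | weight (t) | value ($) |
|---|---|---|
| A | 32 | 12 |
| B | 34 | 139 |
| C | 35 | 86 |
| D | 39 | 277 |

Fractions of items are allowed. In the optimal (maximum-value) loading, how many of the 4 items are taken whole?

2

Greedy by value/weight ratio, highest first.
Ratios (sorted): D 7.10, B 4.09, C 2.46, A 0.38
take D (39 @ 277); take B (34 @ 139); take 22/35 of C → 54.06. Capacity used 95/95.
2 item(s) taken whole; one partial (take 22/35 of C).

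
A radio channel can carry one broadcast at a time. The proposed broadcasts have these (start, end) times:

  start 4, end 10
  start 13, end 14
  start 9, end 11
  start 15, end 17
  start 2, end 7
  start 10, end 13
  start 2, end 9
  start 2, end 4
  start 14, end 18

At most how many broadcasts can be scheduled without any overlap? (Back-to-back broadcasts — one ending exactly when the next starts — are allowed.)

5

Sorted by end: (2,4)  (2,7)  (2,9)  (4,10)  (9,11)  (10,13)  (13,14)  (15,17)  (14,18)
take (2,4); skip (2,7); take (4,10); take (10,13); take (13,14); take (15,17).
Selected 5 broadcasts.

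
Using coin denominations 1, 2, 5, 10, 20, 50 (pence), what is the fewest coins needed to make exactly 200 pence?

4

200 − 4×50→0
Total coins = 4 = 4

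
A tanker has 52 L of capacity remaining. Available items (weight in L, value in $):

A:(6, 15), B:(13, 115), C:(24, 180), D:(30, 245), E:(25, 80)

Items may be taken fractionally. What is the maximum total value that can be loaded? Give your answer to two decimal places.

427.50

Greedy by value/weight ratio, highest first.
Order: B (115/13=8.85) > D (245/30=8.17) > C (180/24=7.50) > E (80/25=3.20) > A (15/6=2.50)
Fill: take B (13 @ 115) → take D (30 @ 245) → take 9/24 of C → 67.50; 52/52 used.
Total value = 427.50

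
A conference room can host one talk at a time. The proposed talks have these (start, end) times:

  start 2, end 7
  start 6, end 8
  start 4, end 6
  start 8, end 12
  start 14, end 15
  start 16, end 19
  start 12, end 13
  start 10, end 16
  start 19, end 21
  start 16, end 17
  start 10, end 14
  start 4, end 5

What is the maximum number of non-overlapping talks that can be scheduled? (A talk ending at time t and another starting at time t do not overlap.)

Sorted by end: (4,5)  (4,6)  (2,7)  (6,8)  (8,12)  (12,13)  (10,14)  (14,15)  (10,16)  (16,17)  (16,19)  (19,21)
take (4,5); take (6,8); take (8,12); take (12,13); skip (10,14); take (14,15); skip (10,16); take (16,17); take (19,21).
Selected 7 talks.

7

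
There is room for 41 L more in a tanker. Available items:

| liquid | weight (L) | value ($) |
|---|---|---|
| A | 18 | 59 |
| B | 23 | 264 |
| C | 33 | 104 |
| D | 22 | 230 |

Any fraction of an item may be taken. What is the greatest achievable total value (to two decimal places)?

452.18

Greedy by value/weight ratio, highest first.
Ratios (sorted): B 11.48, D 10.45, A 3.28, C 3.15
take B (23 @ 264); take 18/22 of D → 188.18. Capacity used 41/41.
Total value = 452.18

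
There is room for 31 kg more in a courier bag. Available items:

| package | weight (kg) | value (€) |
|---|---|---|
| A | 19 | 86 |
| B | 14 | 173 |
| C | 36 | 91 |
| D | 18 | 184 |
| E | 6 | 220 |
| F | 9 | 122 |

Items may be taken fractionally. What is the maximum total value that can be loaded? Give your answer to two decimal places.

Order: E (220/6=36.67) > F (122/9=13.56) > B (173/14=12.36) > D (184/18=10.22) > A (86/19=4.53) > C (91/36=2.53)
Fill: take E (6 @ 220) → take F (9 @ 122) → take B (14 @ 173) → take 2/18 of D → 20.44; 31/31 used.
Total value = 535.44

535.44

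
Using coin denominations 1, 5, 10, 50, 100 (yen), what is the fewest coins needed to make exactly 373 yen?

9

373 − 3×100→73 − 1×50→23 − 2×10→3 − 3×1→0
Total coins = 3 + 1 + 2 + 3 = 9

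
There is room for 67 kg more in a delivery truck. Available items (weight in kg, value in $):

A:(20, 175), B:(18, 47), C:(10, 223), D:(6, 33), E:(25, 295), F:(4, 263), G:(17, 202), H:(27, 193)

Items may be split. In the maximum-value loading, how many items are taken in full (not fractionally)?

4

Order: F (263/4=65.75) > C (223/10=22.30) > G (202/17=11.88) > E (295/25=11.80) > A (175/20=8.75) > H (193/27=7.15) > D (33/6=5.50) > B (47/18=2.61)
Fill: take F (4 @ 263) → take C (10 @ 223) → take G (17 @ 202) → take E (25 @ 295) → take 11/20 of A → 96.25; 67/67 used.
4 item(s) taken whole; one partial (take 11/20 of A).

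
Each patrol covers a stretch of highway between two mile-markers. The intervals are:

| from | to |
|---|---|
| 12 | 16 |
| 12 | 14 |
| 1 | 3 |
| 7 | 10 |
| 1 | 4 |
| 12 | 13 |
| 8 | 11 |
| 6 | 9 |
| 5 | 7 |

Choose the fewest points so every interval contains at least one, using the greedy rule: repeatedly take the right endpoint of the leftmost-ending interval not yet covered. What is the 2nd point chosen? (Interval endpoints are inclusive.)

7

By right end: [1,3]  [1,4]  [5,7]  [6,9]  [7,10]  [8,11]  [12,13]  [12,14]  [12,16]
[1,3] uncovered → point at 3; [5,7] uncovered → point at 7; [8,11] uncovered → point at 11; [12,13] uncovered → point at 13.
Points: 3, 7, 11, 13 (4 total).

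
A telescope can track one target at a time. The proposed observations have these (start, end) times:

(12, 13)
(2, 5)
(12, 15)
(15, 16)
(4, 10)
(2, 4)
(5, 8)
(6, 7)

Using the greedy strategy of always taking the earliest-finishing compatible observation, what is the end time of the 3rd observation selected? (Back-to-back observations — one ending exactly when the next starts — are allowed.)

By end time: (2,4), (2,5), (6,7), (5,8), (4,10), (12,13), (12,15), (15,16).
Pick (2,4); next start ≥ 4 → (6,7); next start ≥ 7 → (12,13); next start ≥ 13 → (15,16).
Selected: (2,4) (6,7) (12,13) (15,16)

13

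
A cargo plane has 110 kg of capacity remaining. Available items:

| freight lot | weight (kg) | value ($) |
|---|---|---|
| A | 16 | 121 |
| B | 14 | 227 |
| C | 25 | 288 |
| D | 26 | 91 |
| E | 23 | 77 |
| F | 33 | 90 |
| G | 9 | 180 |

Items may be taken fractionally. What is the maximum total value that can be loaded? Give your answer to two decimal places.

973.96

Ratios (sorted): G 20.00, B 16.21, C 11.52, A 7.56, D 3.50, E 3.35, F 2.73
take G (9 @ 180); take B (14 @ 227); take C (25 @ 288); take A (16 @ 121); take D (26 @ 91); take 20/23 of E → 66.96. Capacity used 110/110.
Total value = 973.96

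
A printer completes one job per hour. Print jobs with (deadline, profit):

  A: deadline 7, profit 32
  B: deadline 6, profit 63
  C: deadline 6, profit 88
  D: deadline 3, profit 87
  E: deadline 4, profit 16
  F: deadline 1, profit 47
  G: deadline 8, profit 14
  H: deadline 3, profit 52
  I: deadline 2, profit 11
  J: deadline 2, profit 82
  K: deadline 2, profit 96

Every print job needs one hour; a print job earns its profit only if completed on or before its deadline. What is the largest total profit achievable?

478

By profit: K(d2,96), C(d6,88), D(d3,87), J(d2,82), B(d6,63), H(d3,52), F(d1,47), A(d7,32), E(d4,16), G(d8,14), I(d2,11)
K→slot 2; C→slot 6; D→slot 3; J→slot 1; B→slot 5; H skipped; F skipped; A→slot 7; E→slot 4; G→slot 8; I skipped.
Profit = 82 + 96 + 87 + 16 + 63 + 88 + 32 + 14 = 478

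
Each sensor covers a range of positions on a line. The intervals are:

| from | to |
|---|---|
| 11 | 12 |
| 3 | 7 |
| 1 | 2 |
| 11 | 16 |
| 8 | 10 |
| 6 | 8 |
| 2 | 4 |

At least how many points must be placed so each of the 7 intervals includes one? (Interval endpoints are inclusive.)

4

Process intervals by earliest right end; each time one isn't hit yet, stab at its right endpoint.
Sorted: [1,2] [2,4] [3,7] [6,8] [8,10] [11,12] [11,16]
{[1,2],[2,4]} hit by 2; {[3,7],[6,8]} hit by 7; {[8,10]} hit by 10; {[11,12],[11,16]} hit by 12.
Points: 2, 7, 10, 12 (4 total).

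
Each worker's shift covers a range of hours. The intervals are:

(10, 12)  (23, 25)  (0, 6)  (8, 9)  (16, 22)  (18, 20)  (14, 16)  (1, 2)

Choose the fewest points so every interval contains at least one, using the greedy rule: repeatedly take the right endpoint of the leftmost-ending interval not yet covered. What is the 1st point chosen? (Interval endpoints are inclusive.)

By right end: [1,2]  [0,6]  [8,9]  [10,12]  [14,16]  [18,20]  [16,22]  [23,25]
[1,2] uncovered → point at 2; [8,9] uncovered → point at 9; [10,12] uncovered → point at 12; [14,16] uncovered → point at 16; [18,20] uncovered → point at 20; [23,25] uncovered → point at 25.
Points: 2, 9, 12, 16, 20, 25 (6 total).

2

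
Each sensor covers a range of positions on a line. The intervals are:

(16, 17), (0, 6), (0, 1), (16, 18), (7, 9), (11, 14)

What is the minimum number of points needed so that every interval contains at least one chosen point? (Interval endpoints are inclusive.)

Sort by right endpoint; whenever an interval is uncovered, place a point at its right end.
By right end: [0,1]  [0,6]  [7,9]  [11,14]  [16,17]  [16,18]
[0,1] uncovered → point at 1; [7,9] uncovered → point at 9; [11,14] uncovered → point at 14; [16,17] uncovered → point at 17.
Points: 1, 9, 14, 17 (4 total).

4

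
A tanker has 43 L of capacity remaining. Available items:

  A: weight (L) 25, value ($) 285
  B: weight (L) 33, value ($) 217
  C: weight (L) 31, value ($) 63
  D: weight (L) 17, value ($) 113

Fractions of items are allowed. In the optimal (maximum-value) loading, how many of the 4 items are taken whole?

2

Ratios (sorted): A 11.40, D 6.65, B 6.58, C 2.03
take A (25 @ 285); take D (17 @ 113); take 1/33 of B → 6.58. Capacity used 43/43.
2 item(s) taken whole; one partial (take 1/33 of B).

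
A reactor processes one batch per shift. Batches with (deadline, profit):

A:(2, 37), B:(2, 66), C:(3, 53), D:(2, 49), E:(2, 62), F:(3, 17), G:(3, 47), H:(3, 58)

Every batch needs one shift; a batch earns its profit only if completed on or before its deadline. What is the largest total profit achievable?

186

Take jobs in profit order; each goes to the latest open slot no later than its deadline.
Profit order: B=66 E=62 H=58 C=53 D=49 G=47 A=37 F=17
Assign: B→slot 2, E→slot 1, H→slot 3, C skipped, D skipped, G skipped, A skipped, F skipped.
Slots: [1:E] [2:B] [3:H]
Profit = 62 + 66 + 58 = 186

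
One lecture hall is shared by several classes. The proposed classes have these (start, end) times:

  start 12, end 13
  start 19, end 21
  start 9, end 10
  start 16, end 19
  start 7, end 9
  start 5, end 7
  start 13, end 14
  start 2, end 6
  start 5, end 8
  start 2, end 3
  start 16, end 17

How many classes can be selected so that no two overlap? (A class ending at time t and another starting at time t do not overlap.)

Order by finish time; keep every interval that doesn't clash with the previous kept one.
By end time: (2,3), (2,6), (5,7), (5,8), (7,9), (9,10), (12,13), (13,14), (16,17), (16,19), (19,21).
Pick (2,3); next start ≥ 3 → (5,7); next start ≥ 7 → (7,9); next start ≥ 9 → (9,10); next start ≥ 10 → (12,13); next start ≥ 13 → (13,14); next start ≥ 14 → (16,17); next start ≥ 17 → (19,21).
Selected 8 classes.

8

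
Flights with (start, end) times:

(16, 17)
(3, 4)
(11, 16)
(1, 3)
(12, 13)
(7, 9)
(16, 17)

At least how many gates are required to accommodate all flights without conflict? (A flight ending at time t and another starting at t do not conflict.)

2

Count concurrent intervals with a sweep; the peak is the room count.
Events (time:±→running): 1:+→1 3:-→0 3:+→1 4:-→0 7:+→1 9:-→0 11:+→1 12:+→2 … peak 2.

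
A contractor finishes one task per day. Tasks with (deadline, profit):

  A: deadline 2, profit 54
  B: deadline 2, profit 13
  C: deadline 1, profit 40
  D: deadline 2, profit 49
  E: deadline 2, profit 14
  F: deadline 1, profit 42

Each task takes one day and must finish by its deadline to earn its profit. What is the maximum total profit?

103

Profit order: A=54 D=49 F=42 C=40 E=14 B=13
Assign: A→slot 2, D→slot 1, F skipped, C skipped, E skipped, B skipped.
Slots: [1:D] [2:A]
Profit = 49 + 54 = 103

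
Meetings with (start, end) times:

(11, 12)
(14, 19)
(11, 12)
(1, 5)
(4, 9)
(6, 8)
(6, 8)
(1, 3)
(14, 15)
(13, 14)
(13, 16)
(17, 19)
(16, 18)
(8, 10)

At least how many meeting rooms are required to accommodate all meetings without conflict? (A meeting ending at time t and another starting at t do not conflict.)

The answer is the maximum number of intervals overlapping at any instant.
starts: [1, 1, 4, 6, 6, 8, 11, 11, 13, 13, 14, 14, 16, 17]
ends:   [3, 5, 8, 8, 9, 10, 12, 12, 14, 15, 16, 18, 19, 19]
s1→1 s1→2 e3→1 s4→2 e5→1 s6→2 s6→3  — peak 3.

3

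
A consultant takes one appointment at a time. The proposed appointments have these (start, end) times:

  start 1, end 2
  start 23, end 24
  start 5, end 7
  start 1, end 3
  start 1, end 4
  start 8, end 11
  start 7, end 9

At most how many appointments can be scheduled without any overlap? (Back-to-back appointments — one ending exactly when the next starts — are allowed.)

4

Order by finish time; keep every interval that doesn't clash with the previous kept one.
By end time: (1,2), (1,3), (1,4), (5,7), (7,9), (8,11), (23,24).
Pick (1,2); next start ≥ 2 → (5,7); next start ≥ 7 → (7,9); next start ≥ 9 → (23,24).
Selected 4 appointments.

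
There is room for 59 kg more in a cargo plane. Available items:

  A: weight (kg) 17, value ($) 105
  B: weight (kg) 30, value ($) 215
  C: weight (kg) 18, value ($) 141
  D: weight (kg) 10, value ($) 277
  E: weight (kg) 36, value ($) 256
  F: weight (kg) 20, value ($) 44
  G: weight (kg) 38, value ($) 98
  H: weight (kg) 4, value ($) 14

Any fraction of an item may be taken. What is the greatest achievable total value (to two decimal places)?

Sort by value per unit weight and fill in that order.
Ratios (sorted): D 27.70, C 7.83, B 7.17, E 7.11, A 6.18, H 3.50, G 2.58, F 2.20
take D (10 @ 277); take C (18 @ 141); take B (30 @ 215); take 1/36 of E → 7.11. Capacity used 59/59.
Total value = 640.11

640.11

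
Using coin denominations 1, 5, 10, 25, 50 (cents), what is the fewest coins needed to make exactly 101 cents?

3

101 − 2×50→1 − 1×1→0
Total coins = 2 + 1 = 3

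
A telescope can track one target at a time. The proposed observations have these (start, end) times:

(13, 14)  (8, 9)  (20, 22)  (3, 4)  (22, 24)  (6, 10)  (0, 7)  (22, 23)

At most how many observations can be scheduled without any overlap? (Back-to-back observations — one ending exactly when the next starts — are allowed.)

5

Sort by end time and greedily take each interval whose start is ≥ the last chosen end.
By end time: (3,4), (0,7), (8,9), (6,10), (13,14), (20,22), (22,23), (22,24).
Pick (3,4); next start ≥ 4 → (8,9); next start ≥ 9 → (13,14); next start ≥ 14 → (20,22); next start ≥ 22 → (22,23).
Selected 5 observations.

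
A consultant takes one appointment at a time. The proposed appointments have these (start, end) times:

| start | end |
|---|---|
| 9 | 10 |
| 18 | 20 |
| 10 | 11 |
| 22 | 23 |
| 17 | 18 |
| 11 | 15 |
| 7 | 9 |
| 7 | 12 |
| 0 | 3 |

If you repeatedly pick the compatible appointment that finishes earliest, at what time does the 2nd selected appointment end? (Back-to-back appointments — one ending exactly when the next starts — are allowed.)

Sorted by end: (0,3)  (7,9)  (9,10)  (10,11)  (7,12)  (11,15)  (17,18)  (18,20)  (22,23)
take (0,3); take (7,9); take (9,10); take (10,11); take (11,15); take (17,18); take (18,20); take (22,23).
Selected: (0,3) (7,9) (9,10) (10,11) (11,15) (17,18) (18,20) (22,23)

9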